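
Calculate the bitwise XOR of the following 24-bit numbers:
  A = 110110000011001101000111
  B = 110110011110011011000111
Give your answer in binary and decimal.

Apply ^ to each column (1 where bits differ):
  110110000011001101000111
^ 110110011110011011000111
--------------------------
  000000011101010110000000

Answer: 000000011101010110000000 (120192)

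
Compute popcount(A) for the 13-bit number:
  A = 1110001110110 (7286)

1110001110110
1-bits at positions (from bit 0 = LSB): 1, 2, 4, 5, 6, 10, 11, 12
Count = 8

Answer: 8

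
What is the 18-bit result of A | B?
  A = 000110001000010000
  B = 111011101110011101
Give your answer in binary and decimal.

Apply | to each column (1 where either bit is 1):
  000110001000010000
| 111011101110011101
--------------------
  111111101110011101

Answer: 111111101110011101 (261021)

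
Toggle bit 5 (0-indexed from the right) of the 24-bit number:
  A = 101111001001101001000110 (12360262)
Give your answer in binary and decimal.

Mask = 1 << 5 = 000000000000000000100000
Bit 5 of A is 0; XOR with the mask flips it to 1.
  101111001001101001000110
^ 000000000000000000100000
--------------------------
  101111001001101001100110

Answer: 101111001001101001100110 (12360294)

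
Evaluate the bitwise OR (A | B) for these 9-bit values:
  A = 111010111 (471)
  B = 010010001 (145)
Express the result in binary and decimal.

Apply | to each column (1 where either bit is 1):
  111010111
| 010010001
-----------
  111010111

Answer: 111010111 (471)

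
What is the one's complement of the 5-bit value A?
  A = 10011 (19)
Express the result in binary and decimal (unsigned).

Flip each bit (0->1, 1->0):
  10011
  01100

Answer: 01100 (12)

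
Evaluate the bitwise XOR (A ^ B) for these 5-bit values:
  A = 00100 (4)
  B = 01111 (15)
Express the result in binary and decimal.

Apply ^ to each column (1 where bits differ):
  00100
^ 01111
-------
  01011

Answer: 01011 (11)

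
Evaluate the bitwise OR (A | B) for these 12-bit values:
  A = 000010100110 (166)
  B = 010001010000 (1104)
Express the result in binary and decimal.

Apply | to each column (1 where either bit is 1):
  000010100110
| 010001010000
--------------
  010011110110

Answer: 010011110110 (1270)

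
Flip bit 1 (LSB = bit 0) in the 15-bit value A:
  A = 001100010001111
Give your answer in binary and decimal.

Mask = 1 << 1 = 000000000000010
Bit 1 of A is 1; XOR with the mask flips it to 0.
  001100010001111
^ 000000000000010
-----------------
  001100010001101

Answer: 001100010001101 (6285)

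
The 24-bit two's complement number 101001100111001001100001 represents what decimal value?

MSB is 1, so the value is negative. Find the magnitude:
1. Invert bits:  010110011000110110011110
2. Add 1:        010110011000110110011111  = 5868959
3. Apply sign:   -5868959

Answer: -5868959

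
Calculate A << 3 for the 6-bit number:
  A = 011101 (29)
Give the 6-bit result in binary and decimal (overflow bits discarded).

Shift left by 3: drop the top 3 bit(s), append 3 zero(s) on the right.
  011101  ->  discard [011], keep [101], append 000
= 101000

Answer: 101000 (40)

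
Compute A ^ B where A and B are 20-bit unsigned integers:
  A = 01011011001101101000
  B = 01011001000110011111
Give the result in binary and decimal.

Apply ^ to each column (1 where bits differ):
  01011011001101101000
^ 01011001000110011111
----------------------
  00000010001011110111

Answer: 00000010001011110111 (8951)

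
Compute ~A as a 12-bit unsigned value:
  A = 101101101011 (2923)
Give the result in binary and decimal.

Flip each bit (0->1, 1->0):
  101101101011
  010010010100

Answer: 010010010100 (1172)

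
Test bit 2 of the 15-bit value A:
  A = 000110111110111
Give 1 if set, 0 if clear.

Bit 2 is the 3rd from the right.
  000110111110111
              ^
That bit is 1.

Answer: 1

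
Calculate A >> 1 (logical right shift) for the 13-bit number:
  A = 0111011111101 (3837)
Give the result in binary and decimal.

Logical shift right by 1: drop the bottom 1 bit(s), prepend 1 zero(s) on the left.
  0111011111101  ->  keep [011101111110], discard [1], prepend 0
= 0011101111110

Answer: 0011101111110 (1918)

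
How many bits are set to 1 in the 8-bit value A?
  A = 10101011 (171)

10101011
1-bits at positions (from bit 0 = LSB): 0, 1, 3, 5, 7
Count = 5

Answer: 5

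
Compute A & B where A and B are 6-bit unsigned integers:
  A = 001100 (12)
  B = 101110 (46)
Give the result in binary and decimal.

Apply & to each column (1 only where both bits are 1):
  001100
& 101110
--------
  001100

Answer: 001100 (12)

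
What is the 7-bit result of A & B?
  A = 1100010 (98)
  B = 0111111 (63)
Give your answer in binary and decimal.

Apply & to each column (1 only where both bits are 1):
  1100010
& 0111111
---------
  0100010

Answer: 0100010 (34)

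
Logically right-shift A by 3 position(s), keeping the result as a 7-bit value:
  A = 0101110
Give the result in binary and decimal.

Logical shift right by 3: drop the bottom 3 bit(s), prepend 3 zero(s) on the left.
  0101110  ->  keep [0101], discard [110], prepend 000
= 0000101

Answer: 0000101 (5)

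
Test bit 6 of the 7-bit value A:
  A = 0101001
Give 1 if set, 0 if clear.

Bit 6 is the 7th from the right.
  0101001
  ^
That bit is 0.

Answer: 0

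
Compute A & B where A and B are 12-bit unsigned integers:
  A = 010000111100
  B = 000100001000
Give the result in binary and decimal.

Apply & to each column (1 only where both bits are 1):
  010000111100
& 000100001000
--------------
  000000001000

Answer: 000000001000 (8)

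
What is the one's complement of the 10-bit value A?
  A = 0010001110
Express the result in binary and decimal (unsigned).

Flip each bit (0->1, 1->0):
  0010001110
  1101110001

Answer: 1101110001 (881)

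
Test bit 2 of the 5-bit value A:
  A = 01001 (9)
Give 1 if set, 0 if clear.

Bit 2 is the 3rd from the right.
  01001
    ^
That bit is 0.

Answer: 0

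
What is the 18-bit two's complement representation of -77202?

1. Binary of +77202:  010010110110010010
2. Invert bits:     101101001001101101
3. Add 1:           101101001001101110

Answer: 101101001001101110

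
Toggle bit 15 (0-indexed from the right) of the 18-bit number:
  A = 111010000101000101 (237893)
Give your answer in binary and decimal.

Mask = 1 << 15 = 001000000000000000
Bit 15 of A is 1; XOR with the mask flips it to 0.
  111010000101000101
^ 001000000000000000
--------------------
  110010000101000101

Answer: 110010000101000101 (205125)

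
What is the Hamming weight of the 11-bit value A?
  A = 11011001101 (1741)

11011001101
1-bits at positions (from bit 0 = LSB): 0, 2, 3, 6, 7, 9, 10
Count = 7

Answer: 7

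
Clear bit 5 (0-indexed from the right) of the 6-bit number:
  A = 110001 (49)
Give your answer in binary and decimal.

Mask = ~(1 << 5) = 011111
Bit 5 of A is 1, so AND-ing with the mask clears it to 0.
  110001
& 011111
--------
  010001

Answer: 010001 (17)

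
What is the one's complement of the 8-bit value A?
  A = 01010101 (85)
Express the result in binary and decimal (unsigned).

Flip each bit (0->1, 1->0):
  01010101
  10101010

Answer: 10101010 (170)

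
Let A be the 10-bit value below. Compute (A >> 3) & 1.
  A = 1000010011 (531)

Bit 3 is the 4th from the right.
  1000010011
        ^
That bit is 0.

Answer: 0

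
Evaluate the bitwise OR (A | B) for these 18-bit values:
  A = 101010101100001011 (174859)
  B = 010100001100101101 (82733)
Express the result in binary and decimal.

Apply | to each column (1 where either bit is 1):
  101010101100001011
| 010100001100101101
--------------------
  111110101100101111

Answer: 111110101100101111 (256815)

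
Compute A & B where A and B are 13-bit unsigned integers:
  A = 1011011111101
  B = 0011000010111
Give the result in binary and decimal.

Apply & to each column (1 only where both bits are 1):
  1011011111101
& 0011000010111
---------------
  0011000010101

Answer: 0011000010101 (1557)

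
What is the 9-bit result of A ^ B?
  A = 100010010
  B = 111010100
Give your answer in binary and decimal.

Apply ^ to each column (1 where bits differ):
  100010010
^ 111010100
-----------
  011000110

Answer: 011000110 (198)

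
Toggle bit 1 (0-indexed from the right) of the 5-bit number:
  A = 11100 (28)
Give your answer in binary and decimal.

Mask = 1 << 1 = 00010
Bit 1 of A is 0; XOR with the mask flips it to 1.
  11100
^ 00010
-------
  11110

Answer: 11110 (30)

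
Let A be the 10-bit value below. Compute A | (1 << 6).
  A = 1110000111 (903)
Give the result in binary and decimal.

Mask = 1 << 6 = 0001000000
Bit 6 of A is 0, so OR-ing with the mask flips it to 1.
  1110000111
| 0001000000
------------
  1111000111

Answer: 1111000111 (967)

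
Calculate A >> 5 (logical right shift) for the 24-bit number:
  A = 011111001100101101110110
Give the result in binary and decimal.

Logical shift right by 5: drop the bottom 5 bit(s), prepend 5 zero(s) on the left.
  011111001100101101110110  ->  keep [0111110011001011011], discard [10110], prepend 00000
= 000000111110011001011011

Answer: 000000111110011001011011 (255579)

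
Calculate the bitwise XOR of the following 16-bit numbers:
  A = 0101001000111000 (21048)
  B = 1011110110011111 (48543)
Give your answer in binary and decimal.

Apply ^ to each column (1 where bits differ):
  0101001000111000
^ 1011110110011111
------------------
  1110111110100111

Answer: 1110111110100111 (61351)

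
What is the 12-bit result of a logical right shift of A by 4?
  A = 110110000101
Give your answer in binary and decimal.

Logical shift right by 4: drop the bottom 4 bit(s), prepend 4 zero(s) on the left.
  110110000101  ->  keep [11011000], discard [0101], prepend 0000
= 000011011000

Answer: 000011011000 (216)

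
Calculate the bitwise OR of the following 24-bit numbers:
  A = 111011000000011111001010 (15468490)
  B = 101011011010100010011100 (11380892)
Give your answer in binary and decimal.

Apply | to each column (1 where either bit is 1):
  111011000000011111001010
| 101011011010100010011100
--------------------------
  111011011010111111011110

Answer: 111011011010111111011110 (15577054)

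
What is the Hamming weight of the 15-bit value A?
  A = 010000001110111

010000001110111
1-bits at positions (from bit 0 = LSB): 0, 1, 2, 4, 5, 6, 13
Count = 7

Answer: 7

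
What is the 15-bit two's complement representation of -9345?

1. Binary of +9345:  010010010000001
2. Invert bits:     101101101111110
3. Add 1:           101101101111111

Answer: 101101101111111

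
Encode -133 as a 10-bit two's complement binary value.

1. Binary of +133:  0010000101
2. Invert bits:     1101111010
3. Add 1:           1101111011

Answer: 1101111011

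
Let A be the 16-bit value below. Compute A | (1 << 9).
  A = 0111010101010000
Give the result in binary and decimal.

Mask = 1 << 9 = 0000001000000000
Bit 9 of A is 0, so OR-ing with the mask flips it to 1.
  0111010101010000
| 0000001000000000
------------------
  0111011101010000

Answer: 0111011101010000 (30544)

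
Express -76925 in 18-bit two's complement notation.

1. Binary of +76925:  010010110001111101
2. Invert bits:     101101001110000010
3. Add 1:           101101001110000011

Answer: 101101001110000011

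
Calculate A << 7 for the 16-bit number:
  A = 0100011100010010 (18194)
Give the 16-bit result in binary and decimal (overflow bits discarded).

Shift left by 7: drop the top 7 bit(s), append 7 zero(s) on the right.
  0100011100010010  ->  discard [0100011], keep [100010010], append 0000000
= 1000100100000000

Answer: 1000100100000000 (35072)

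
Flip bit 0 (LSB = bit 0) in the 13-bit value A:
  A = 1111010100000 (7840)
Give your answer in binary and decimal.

Mask = 1 << 0 = 0000000000001
Bit 0 of A is 0; XOR with the mask flips it to 1.
  1111010100000
^ 0000000000001
---------------
  1111010100001

Answer: 1111010100001 (7841)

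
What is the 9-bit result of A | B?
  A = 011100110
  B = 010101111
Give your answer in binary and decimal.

Apply | to each column (1 where either bit is 1):
  011100110
| 010101111
-----------
  011101111

Answer: 011101111 (239)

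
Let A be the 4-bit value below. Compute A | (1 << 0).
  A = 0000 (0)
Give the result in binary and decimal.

Mask = 1 << 0 = 0001
Bit 0 of A is 0, so OR-ing with the mask flips it to 1.
  0000
| 0001
------
  0001

Answer: 0001 (1)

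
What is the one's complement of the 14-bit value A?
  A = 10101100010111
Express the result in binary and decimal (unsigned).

Flip each bit (0->1, 1->0):
  10101100010111
  01010011101000

Answer: 01010011101000 (5352)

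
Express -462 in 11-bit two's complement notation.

1. Binary of +462:  00111001110
2. Invert bits:     11000110001
3. Add 1:           11000110010

Answer: 11000110010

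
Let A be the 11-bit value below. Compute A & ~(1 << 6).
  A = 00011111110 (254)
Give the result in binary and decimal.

Mask = ~(1 << 6) = 11110111111
Bit 6 of A is 1, so AND-ing with the mask clears it to 0.
  00011111110
& 11110111111
-------------
  00010111110

Answer: 00010111110 (190)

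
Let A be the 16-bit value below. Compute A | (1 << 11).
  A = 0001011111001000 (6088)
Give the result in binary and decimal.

Mask = 1 << 11 = 0000100000000000
Bit 11 of A is 0, so OR-ing with the mask flips it to 1.
  0001011111001000
| 0000100000000000
------------------
  0001111111001000

Answer: 0001111111001000 (8136)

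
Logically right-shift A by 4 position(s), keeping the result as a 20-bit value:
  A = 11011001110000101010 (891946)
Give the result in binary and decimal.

Logical shift right by 4: drop the bottom 4 bit(s), prepend 4 zero(s) on the left.
  11011001110000101010  ->  keep [1101100111000010], discard [1010], prepend 0000
= 00001101100111000010

Answer: 00001101100111000010 (55746)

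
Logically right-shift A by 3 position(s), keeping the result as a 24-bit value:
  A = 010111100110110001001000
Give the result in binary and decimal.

Logical shift right by 3: drop the bottom 3 bit(s), prepend 3 zero(s) on the left.
  010111100110110001001000  ->  keep [010111100110110001001], discard [000], prepend 000
= 000010111100110110001001

Answer: 000010111100110110001001 (773513)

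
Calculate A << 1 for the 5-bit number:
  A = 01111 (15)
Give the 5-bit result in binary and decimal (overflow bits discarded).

Shift left by 1: drop the top 1 bit(s), append 1 zero(s) on the right.
  01111  ->  discard [0], keep [1111], append 0
= 11110

Answer: 11110 (30)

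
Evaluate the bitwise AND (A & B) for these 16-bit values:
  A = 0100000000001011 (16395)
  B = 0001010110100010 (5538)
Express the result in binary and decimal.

Apply & to each column (1 only where both bits are 1):
  0100000000001011
& 0001010110100010
------------------
  0000000000000010

Answer: 0000000000000010 (2)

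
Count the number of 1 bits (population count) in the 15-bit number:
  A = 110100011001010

110100011001010
1-bits at positions (from bit 0 = LSB): 1, 3, 6, 7, 11, 13, 14
Count = 7

Answer: 7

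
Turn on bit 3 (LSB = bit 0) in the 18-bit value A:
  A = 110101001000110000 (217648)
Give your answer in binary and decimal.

Mask = 1 << 3 = 000000000000001000
Bit 3 of A is 0, so OR-ing with the mask flips it to 1.
  110101001000110000
| 000000000000001000
--------------------
  110101001000111000

Answer: 110101001000111000 (217656)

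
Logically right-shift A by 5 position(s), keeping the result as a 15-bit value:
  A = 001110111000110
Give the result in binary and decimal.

Logical shift right by 5: drop the bottom 5 bit(s), prepend 5 zero(s) on the left.
  001110111000110  ->  keep [0011101110], discard [00110], prepend 00000
= 000000011101110

Answer: 000000011101110 (238)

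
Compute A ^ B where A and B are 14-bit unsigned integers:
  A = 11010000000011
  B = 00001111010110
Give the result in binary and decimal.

Apply ^ to each column (1 where bits differ):
  11010000000011
^ 00001111010110
----------------
  11011111010101

Answer: 11011111010101 (14293)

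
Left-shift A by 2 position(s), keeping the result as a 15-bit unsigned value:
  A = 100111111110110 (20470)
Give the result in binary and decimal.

Shift left by 2: drop the top 2 bit(s), append 2 zero(s) on the right.
  100111111110110  ->  discard [10], keep [0111111110110], append 00
= 011111111011000

Answer: 011111111011000 (16344)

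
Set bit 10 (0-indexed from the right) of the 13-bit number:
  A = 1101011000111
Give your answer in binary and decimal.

Mask = 1 << 10 = 0010000000000
Bit 10 of A is 0, so OR-ing with the mask flips it to 1.
  1101011000111
| 0010000000000
---------------
  1111011000111

Answer: 1111011000111 (7879)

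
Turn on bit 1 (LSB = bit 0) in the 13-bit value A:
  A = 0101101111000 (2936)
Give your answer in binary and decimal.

Mask = 1 << 1 = 0000000000010
Bit 1 of A is 0, so OR-ing with the mask flips it to 1.
  0101101111000
| 0000000000010
---------------
  0101101111010

Answer: 0101101111010 (2938)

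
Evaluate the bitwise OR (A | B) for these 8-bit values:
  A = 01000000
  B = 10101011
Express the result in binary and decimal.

Apply | to each column (1 where either bit is 1):
  01000000
| 10101011
----------
  11101011

Answer: 11101011 (235)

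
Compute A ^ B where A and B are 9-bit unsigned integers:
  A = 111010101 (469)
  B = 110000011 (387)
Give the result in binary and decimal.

Apply ^ to each column (1 where bits differ):
  111010101
^ 110000011
-----------
  001010110

Answer: 001010110 (86)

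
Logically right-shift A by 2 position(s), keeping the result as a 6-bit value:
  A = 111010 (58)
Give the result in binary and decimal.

Logical shift right by 2: drop the bottom 2 bit(s), prepend 2 zero(s) on the left.
  111010  ->  keep [1110], discard [10], prepend 00
= 001110

Answer: 001110 (14)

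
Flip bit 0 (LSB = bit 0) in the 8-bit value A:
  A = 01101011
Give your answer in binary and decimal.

Mask = 1 << 0 = 00000001
Bit 0 of A is 1; XOR with the mask flips it to 0.
  01101011
^ 00000001
----------
  01101010

Answer: 01101010 (106)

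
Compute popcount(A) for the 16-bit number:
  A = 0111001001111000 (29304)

0111001001111000
1-bits at positions (from bit 0 = LSB): 3, 4, 5, 6, 9, 12, 13, 14
Count = 8

Answer: 8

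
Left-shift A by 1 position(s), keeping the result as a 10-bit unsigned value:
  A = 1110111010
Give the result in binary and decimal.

Shift left by 1: drop the top 1 bit(s), append 1 zero(s) on the right.
  1110111010  ->  discard [1], keep [110111010], append 0
= 1101110100

Answer: 1101110100 (884)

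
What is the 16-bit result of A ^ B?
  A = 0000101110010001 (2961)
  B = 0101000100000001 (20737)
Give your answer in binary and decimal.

Apply ^ to each column (1 where bits differ):
  0000101110010001
^ 0101000100000001
------------------
  0101101010010000

Answer: 0101101010010000 (23184)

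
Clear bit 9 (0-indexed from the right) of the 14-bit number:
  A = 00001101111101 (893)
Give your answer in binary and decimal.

Mask = ~(1 << 9) = 11110111111111
Bit 9 of A is 1, so AND-ing with the mask clears it to 0.
  00001101111101
& 11110111111111
----------------
  00000101111101

Answer: 00000101111101 (381)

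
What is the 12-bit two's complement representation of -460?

1. Binary of +460:  000111001100
2. Invert bits:     111000110011
3. Add 1:           111000110100

Answer: 111000110100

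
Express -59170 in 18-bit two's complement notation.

1. Binary of +59170:  001110011100100010
2. Invert bits:     110001100011011101
3. Add 1:           110001100011011110

Answer: 110001100011011110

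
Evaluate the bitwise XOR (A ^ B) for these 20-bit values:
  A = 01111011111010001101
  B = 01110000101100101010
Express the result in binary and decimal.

Apply ^ to each column (1 where bits differ):
  01111011111010001101
^ 01110000101100101010
----------------------
  00001011010110100111

Answer: 00001011010110100111 (46503)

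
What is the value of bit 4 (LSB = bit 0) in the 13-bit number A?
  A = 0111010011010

Bit 4 is the 5th from the right.
  0111010011010
          ^
That bit is 1.

Answer: 1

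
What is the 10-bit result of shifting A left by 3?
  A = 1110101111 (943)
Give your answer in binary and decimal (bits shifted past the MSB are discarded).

Shift left by 3: drop the top 3 bit(s), append 3 zero(s) on the right.
  1110101111  ->  discard [111], keep [0101111], append 000
= 0101111000

Answer: 0101111000 (376)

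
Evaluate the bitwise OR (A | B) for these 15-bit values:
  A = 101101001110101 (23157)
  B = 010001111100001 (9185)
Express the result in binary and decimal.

Apply | to each column (1 where either bit is 1):
  101101001110101
| 010001111100001
-----------------
  111101111110101

Answer: 111101111110101 (31733)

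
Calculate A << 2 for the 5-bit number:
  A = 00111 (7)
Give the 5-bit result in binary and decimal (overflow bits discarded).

Shift left by 2: drop the top 2 bit(s), append 2 zero(s) on the right.
  00111  ->  discard [00], keep [111], append 00
= 11100

Answer: 11100 (28)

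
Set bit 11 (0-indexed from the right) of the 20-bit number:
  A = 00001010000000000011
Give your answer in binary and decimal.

Mask = 1 << 11 = 00000000100000000000
Bit 11 of A is 0, so OR-ing with the mask flips it to 1.
  00001010000000000011
| 00000000100000000000
----------------------
  00001010100000000011

Answer: 00001010100000000011 (43011)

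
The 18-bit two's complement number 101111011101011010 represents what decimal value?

MSB is 1, so the value is negative. Find the magnitude:
1. Invert bits:  010000100010100101
2. Add 1:        010000100010100110  = 67750
3. Apply sign:   -67750

Answer: -67750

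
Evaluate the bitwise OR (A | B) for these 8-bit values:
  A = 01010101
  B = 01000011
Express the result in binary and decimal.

Apply | to each column (1 where either bit is 1):
  01010101
| 01000011
----------
  01010111

Answer: 01010111 (87)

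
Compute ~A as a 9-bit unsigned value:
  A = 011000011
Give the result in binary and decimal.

Flip each bit (0->1, 1->0):
  011000011
  100111100

Answer: 100111100 (316)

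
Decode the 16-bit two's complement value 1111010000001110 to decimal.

MSB is 1, so the value is negative. Find the magnitude:
1. Invert bits:  0000101111110001
2. Add 1:        0000101111110010  = 3058
3. Apply sign:   -3058

Answer: -3058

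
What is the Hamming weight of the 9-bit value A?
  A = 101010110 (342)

101010110
1-bits at positions (from bit 0 = LSB): 1, 2, 4, 6, 8
Count = 5

Answer: 5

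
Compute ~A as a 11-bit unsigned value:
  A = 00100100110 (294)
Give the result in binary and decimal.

Flip each bit (0->1, 1->0):
  00100100110
  11011011001

Answer: 11011011001 (1753)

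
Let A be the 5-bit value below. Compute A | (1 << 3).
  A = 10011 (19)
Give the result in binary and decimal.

Mask = 1 << 3 = 01000
Bit 3 of A is 0, so OR-ing with the mask flips it to 1.
  10011
| 01000
-------
  11011

Answer: 11011 (27)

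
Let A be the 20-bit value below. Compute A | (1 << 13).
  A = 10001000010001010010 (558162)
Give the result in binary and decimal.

Mask = 1 << 13 = 00000010000000000000
Bit 13 of A is 0, so OR-ing with the mask flips it to 1.
  10001000010001010010
| 00000010000000000000
----------------------
  10001010010001010010

Answer: 10001010010001010010 (566354)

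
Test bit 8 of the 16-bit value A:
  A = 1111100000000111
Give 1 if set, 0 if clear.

Bit 8 is the 9th from the right.
  1111100000000111
         ^
That bit is 0.

Answer: 0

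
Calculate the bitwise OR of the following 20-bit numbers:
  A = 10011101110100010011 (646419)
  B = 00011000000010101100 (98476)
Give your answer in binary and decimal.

Apply | to each column (1 where either bit is 1):
  10011101110100010011
| 00011000000010101100
----------------------
  10011101110110111111

Answer: 10011101110110111111 (646591)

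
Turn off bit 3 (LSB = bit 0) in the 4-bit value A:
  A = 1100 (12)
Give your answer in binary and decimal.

Mask = ~(1 << 3) = 0111
Bit 3 of A is 1, so AND-ing with the mask clears it to 0.
  1100
& 0111
------
  0100

Answer: 0100 (4)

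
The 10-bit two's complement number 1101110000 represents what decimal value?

MSB is 1, so the value is negative. Find the magnitude:
1. Invert bits:  0010001111
2. Add 1:        0010010000  = 144
3. Apply sign:   -144

Answer: -144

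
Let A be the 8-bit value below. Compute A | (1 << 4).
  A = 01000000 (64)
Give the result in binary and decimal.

Mask = 1 << 4 = 00010000
Bit 4 of A is 0, so OR-ing with the mask flips it to 1.
  01000000
| 00010000
----------
  01010000

Answer: 01010000 (80)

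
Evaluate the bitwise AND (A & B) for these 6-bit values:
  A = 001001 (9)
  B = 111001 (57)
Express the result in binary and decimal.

Apply & to each column (1 only where both bits are 1):
  001001
& 111001
--------
  001001

Answer: 001001 (9)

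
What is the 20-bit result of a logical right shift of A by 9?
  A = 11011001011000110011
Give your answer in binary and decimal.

Logical shift right by 9: drop the bottom 9 bit(s), prepend 9 zero(s) on the left.
  11011001011000110011  ->  keep [11011001011], discard [000110011], prepend 000000000
= 00000000011011001011

Answer: 00000000011011001011 (1739)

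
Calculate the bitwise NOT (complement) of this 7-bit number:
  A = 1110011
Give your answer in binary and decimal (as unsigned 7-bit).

Flip each bit (0->1, 1->0):
  1110011
  0001100

Answer: 0001100 (12)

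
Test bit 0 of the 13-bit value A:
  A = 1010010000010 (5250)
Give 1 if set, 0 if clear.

Bit 0 is the 1st from the right.
  1010010000010
              ^
That bit is 0.

Answer: 0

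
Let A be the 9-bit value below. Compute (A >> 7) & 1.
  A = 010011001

Bit 7 is the 8th from the right.
  010011001
   ^
That bit is 1.

Answer: 1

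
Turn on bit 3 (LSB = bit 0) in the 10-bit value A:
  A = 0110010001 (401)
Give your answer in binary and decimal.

Mask = 1 << 3 = 0000001000
Bit 3 of A is 0, so OR-ing with the mask flips it to 1.
  0110010001
| 0000001000
------------
  0110011001

Answer: 0110011001 (409)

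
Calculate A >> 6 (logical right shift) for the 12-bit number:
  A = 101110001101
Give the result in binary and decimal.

Logical shift right by 6: drop the bottom 6 bit(s), prepend 6 zero(s) on the left.
  101110001101  ->  keep [101110], discard [001101], prepend 000000
= 000000101110

Answer: 000000101110 (46)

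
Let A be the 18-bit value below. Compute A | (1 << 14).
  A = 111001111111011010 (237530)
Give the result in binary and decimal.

Mask = 1 << 14 = 000100000000000000
Bit 14 of A is 0, so OR-ing with the mask flips it to 1.
  111001111111011010
| 000100000000000000
--------------------
  111101111111011010

Answer: 111101111111011010 (253914)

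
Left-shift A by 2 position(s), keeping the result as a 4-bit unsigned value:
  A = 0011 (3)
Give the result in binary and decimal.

Shift left by 2: drop the top 2 bit(s), append 2 zero(s) on the right.
  0011  ->  discard [00], keep [11], append 00
= 1100

Answer: 1100 (12)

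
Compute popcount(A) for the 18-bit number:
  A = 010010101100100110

010010101100100110
1-bits at positions (from bit 0 = LSB): 1, 2, 5, 8, 9, 11, 13, 16
Count = 8

Answer: 8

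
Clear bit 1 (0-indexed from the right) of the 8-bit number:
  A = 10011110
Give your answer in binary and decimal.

Mask = ~(1 << 1) = 11111101
Bit 1 of A is 1, so AND-ing with the mask clears it to 0.
  10011110
& 11111101
----------
  10011100

Answer: 10011100 (156)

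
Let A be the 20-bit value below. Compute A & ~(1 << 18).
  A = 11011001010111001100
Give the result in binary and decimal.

Mask = ~(1 << 18) = 10111111111111111111
Bit 18 of A is 1, so AND-ing with the mask clears it to 0.
  11011001010111001100
& 10111111111111111111
----------------------
  10011001010111001100

Answer: 10011001010111001100 (628172)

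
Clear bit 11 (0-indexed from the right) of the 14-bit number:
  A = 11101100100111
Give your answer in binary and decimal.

Mask = ~(1 << 11) = 11011111111111
Bit 11 of A is 1, so AND-ing with the mask clears it to 0.
  11101100100111
& 11011111111111
----------------
  11001100100111

Answer: 11001100100111 (13095)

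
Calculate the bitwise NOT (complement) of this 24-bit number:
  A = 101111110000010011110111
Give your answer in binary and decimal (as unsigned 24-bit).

Flip each bit (0->1, 1->0):
  101111110000010011110111
  010000001111101100001000

Answer: 010000001111101100001000 (4258568)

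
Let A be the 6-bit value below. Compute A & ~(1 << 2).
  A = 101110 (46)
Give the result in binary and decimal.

Mask = ~(1 << 2) = 111011
Bit 2 of A is 1, so AND-ing with the mask clears it to 0.
  101110
& 111011
--------
  101010

Answer: 101010 (42)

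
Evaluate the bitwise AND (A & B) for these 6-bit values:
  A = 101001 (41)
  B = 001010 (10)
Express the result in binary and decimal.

Apply & to each column (1 only where both bits are 1):
  101001
& 001010
--------
  001000

Answer: 001000 (8)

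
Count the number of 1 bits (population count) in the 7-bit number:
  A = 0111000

0111000
1-bits at positions (from bit 0 = LSB): 3, 4, 5
Count = 3

Answer: 3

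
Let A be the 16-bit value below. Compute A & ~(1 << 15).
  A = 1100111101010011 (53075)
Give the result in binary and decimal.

Mask = ~(1 << 15) = 0111111111111111
Bit 15 of A is 1, so AND-ing with the mask clears it to 0.
  1100111101010011
& 0111111111111111
------------------
  0100111101010011

Answer: 0100111101010011 (20307)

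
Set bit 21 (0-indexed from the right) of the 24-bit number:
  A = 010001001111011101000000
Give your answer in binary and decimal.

Mask = 1 << 21 = 001000000000000000000000
Bit 21 of A is 0, so OR-ing with the mask flips it to 1.
  010001001111011101000000
| 001000000000000000000000
--------------------------
  011001001111011101000000

Answer: 011001001111011101000000 (6616896)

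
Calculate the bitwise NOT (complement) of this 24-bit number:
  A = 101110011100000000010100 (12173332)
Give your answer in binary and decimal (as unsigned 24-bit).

Flip each bit (0->1, 1->0):
  101110011100000000010100
  010001100011111111101011

Answer: 010001100011111111101011 (4603883)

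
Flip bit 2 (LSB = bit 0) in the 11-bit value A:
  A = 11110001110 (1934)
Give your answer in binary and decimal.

Mask = 1 << 2 = 00000000100
Bit 2 of A is 1; XOR with the mask flips it to 0.
  11110001110
^ 00000000100
-------------
  11110001010

Answer: 11110001010 (1930)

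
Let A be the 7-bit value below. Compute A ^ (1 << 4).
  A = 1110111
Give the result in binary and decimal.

Mask = 1 << 4 = 0010000
Bit 4 of A is 1; XOR with the mask flips it to 0.
  1110111
^ 0010000
---------
  1100111

Answer: 1100111 (103)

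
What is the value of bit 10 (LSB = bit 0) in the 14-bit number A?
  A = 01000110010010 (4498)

Bit 10 is the 11th from the right.
  01000110010010
     ^
That bit is 0.

Answer: 0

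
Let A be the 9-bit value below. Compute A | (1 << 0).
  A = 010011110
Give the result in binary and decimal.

Mask = 1 << 0 = 000000001
Bit 0 of A is 0, so OR-ing with the mask flips it to 1.
  010011110
| 000000001
-----------
  010011111

Answer: 010011111 (159)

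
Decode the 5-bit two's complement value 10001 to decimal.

MSB is 1, so the value is negative. Find the magnitude:
1. Invert bits:  01110
2. Add 1:        01111  = 15
3. Apply sign:   -15

Answer: -15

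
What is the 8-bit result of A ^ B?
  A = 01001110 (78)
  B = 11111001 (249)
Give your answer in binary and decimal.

Apply ^ to each column (1 where bits differ):
  01001110
^ 11111001
----------
  10110111

Answer: 10110111 (183)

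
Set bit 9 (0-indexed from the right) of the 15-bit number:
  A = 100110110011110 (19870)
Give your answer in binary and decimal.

Mask = 1 << 9 = 000001000000000
Bit 9 of A is 0, so OR-ing with the mask flips it to 1.
  100110110011110
| 000001000000000
-----------------
  100111110011110

Answer: 100111110011110 (20382)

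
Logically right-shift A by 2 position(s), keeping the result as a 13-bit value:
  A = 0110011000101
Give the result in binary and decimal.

Logical shift right by 2: drop the bottom 2 bit(s), prepend 2 zero(s) on the left.
  0110011000101  ->  keep [01100110001], discard [01], prepend 00
= 0001100110001

Answer: 0001100110001 (817)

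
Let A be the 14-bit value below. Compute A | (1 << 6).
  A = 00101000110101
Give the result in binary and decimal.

Mask = 1 << 6 = 00000001000000
Bit 6 of A is 0, so OR-ing with the mask flips it to 1.
  00101000110101
| 00000001000000
----------------
  00101001110101

Answer: 00101001110101 (2677)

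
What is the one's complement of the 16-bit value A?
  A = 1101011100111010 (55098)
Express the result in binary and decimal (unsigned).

Flip each bit (0->1, 1->0):
  1101011100111010
  0010100011000101

Answer: 0010100011000101 (10437)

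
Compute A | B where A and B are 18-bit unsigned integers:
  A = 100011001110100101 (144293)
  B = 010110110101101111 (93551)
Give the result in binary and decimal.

Apply | to each column (1 where either bit is 1):
  100011001110100101
| 010110110101101111
--------------------
  110111111111101111

Answer: 110111111111101111 (229359)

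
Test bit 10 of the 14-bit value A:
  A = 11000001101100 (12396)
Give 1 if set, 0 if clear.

Bit 10 is the 11th from the right.
  11000001101100
     ^
That bit is 0.

Answer: 0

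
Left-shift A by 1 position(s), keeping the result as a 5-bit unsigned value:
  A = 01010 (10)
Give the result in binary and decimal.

Shift left by 1: drop the top 1 bit(s), append 1 zero(s) on the right.
  01010  ->  discard [0], keep [1010], append 0
= 10100

Answer: 10100 (20)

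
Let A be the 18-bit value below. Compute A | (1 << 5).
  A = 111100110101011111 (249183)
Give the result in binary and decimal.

Mask = 1 << 5 = 000000000000100000
Bit 5 of A is 0, so OR-ing with the mask flips it to 1.
  111100110101011111
| 000000000000100000
--------------------
  111100110101111111

Answer: 111100110101111111 (249215)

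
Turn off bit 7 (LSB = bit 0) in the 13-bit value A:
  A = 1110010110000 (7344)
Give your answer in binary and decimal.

Mask = ~(1 << 7) = 1111101111111
Bit 7 of A is 1, so AND-ing with the mask clears it to 0.
  1110010110000
& 1111101111111
---------------
  1110000110000

Answer: 1110000110000 (7216)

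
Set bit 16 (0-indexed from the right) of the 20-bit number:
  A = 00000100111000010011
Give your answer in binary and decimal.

Mask = 1 << 16 = 00010000000000000000
Bit 16 of A is 0, so OR-ing with the mask flips it to 1.
  00000100111000010011
| 00010000000000000000
----------------------
  00010100111000010011

Answer: 00010100111000010011 (85523)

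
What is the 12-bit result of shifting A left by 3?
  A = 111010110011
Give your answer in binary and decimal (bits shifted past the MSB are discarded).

Shift left by 3: drop the top 3 bit(s), append 3 zero(s) on the right.
  111010110011  ->  discard [111], keep [010110011], append 000
= 010110011000

Answer: 010110011000 (1432)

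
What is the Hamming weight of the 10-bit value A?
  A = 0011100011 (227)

0011100011
1-bits at positions (from bit 0 = LSB): 0, 1, 5, 6, 7
Count = 5

Answer: 5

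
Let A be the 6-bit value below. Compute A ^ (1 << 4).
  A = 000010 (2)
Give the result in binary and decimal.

Mask = 1 << 4 = 010000
Bit 4 of A is 0; XOR with the mask flips it to 1.
  000010
^ 010000
--------
  010010

Answer: 010010 (18)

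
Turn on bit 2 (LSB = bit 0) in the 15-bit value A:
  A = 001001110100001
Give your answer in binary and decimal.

Mask = 1 << 2 = 000000000000100
Bit 2 of A is 0, so OR-ing with the mask flips it to 1.
  001001110100001
| 000000000000100
-----------------
  001001110100101

Answer: 001001110100101 (5029)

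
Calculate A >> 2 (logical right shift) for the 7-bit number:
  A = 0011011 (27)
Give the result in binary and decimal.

Logical shift right by 2: drop the bottom 2 bit(s), prepend 2 zero(s) on the left.
  0011011  ->  keep [00110], discard [11], prepend 00
= 0000110

Answer: 0000110 (6)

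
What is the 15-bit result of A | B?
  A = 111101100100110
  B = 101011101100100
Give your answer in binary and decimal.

Apply | to each column (1 where either bit is 1):
  111101100100110
| 101011101100100
-----------------
  111111101100110

Answer: 111111101100110 (32614)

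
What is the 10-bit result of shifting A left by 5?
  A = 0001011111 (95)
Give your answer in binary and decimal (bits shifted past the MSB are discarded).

Shift left by 5: drop the top 5 bit(s), append 5 zero(s) on the right.
  0001011111  ->  discard [00010], keep [11111], append 00000
= 1111100000

Answer: 1111100000 (992)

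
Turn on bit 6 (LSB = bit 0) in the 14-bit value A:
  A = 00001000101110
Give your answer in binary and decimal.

Mask = 1 << 6 = 00000001000000
Bit 6 of A is 0, so OR-ing with the mask flips it to 1.
  00001000101110
| 00000001000000
----------------
  00001001101110

Answer: 00001001101110 (622)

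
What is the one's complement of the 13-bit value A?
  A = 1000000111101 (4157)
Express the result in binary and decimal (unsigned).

Flip each bit (0->1, 1->0):
  1000000111101
  0111111000010

Answer: 0111111000010 (4034)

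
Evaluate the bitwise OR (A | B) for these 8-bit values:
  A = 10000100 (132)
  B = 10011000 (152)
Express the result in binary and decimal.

Apply | to each column (1 where either bit is 1):
  10000100
| 10011000
----------
  10011100

Answer: 10011100 (156)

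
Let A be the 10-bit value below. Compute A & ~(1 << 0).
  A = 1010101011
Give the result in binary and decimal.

Mask = ~(1 << 0) = 1111111110
Bit 0 of A is 1, so AND-ing with the mask clears it to 0.
  1010101011
& 1111111110
------------
  1010101010

Answer: 1010101010 (682)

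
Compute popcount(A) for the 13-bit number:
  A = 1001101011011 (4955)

1001101011011
1-bits at positions (from bit 0 = LSB): 0, 1, 3, 4, 6, 8, 9, 12
Count = 8

Answer: 8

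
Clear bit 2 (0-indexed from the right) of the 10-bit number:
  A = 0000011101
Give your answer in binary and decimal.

Mask = ~(1 << 2) = 1111111011
Bit 2 of A is 1, so AND-ing with the mask clears it to 0.
  0000011101
& 1111111011
------------
  0000011001

Answer: 0000011001 (25)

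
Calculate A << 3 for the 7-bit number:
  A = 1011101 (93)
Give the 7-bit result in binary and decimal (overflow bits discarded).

Shift left by 3: drop the top 3 bit(s), append 3 zero(s) on the right.
  1011101  ->  discard [101], keep [1101], append 000
= 1101000

Answer: 1101000 (104)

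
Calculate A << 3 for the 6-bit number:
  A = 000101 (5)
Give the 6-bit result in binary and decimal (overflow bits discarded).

Shift left by 3: drop the top 3 bit(s), append 3 zero(s) on the right.
  000101  ->  discard [000], keep [101], append 000
= 101000

Answer: 101000 (40)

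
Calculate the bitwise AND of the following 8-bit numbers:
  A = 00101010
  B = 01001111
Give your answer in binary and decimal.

Apply & to each column (1 only where both bits are 1):
  00101010
& 01001111
----------
  00001010

Answer: 00001010 (10)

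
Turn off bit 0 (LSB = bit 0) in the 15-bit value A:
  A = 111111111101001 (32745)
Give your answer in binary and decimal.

Mask = ~(1 << 0) = 111111111111110
Bit 0 of A is 1, so AND-ing with the mask clears it to 0.
  111111111101001
& 111111111111110
-----------------
  111111111101000

Answer: 111111111101000 (32744)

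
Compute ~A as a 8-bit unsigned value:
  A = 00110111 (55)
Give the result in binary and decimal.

Flip each bit (0->1, 1->0):
  00110111
  11001000

Answer: 11001000 (200)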